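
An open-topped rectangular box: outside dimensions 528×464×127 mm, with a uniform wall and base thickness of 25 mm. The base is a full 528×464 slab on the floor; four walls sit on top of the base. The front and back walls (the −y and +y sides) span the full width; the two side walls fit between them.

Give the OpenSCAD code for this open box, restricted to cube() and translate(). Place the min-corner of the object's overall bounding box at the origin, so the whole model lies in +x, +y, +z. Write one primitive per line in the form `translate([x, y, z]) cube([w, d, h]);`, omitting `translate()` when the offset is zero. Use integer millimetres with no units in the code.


cube([528, 464, 25]);
translate([0, 0, 25]) cube([528, 25, 102]);
translate([0, 439, 25]) cube([528, 25, 102]);
translate([0, 25, 25]) cube([25, 414, 102]);
translate([503, 25, 25]) cube([25, 414, 102]);


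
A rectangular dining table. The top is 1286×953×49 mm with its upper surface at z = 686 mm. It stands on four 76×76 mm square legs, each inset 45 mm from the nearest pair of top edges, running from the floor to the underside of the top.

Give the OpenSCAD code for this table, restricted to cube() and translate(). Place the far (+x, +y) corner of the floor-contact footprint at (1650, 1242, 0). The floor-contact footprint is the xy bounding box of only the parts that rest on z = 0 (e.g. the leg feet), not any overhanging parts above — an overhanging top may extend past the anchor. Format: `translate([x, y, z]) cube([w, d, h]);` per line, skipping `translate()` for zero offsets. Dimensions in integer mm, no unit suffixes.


translate([409, 334, 637]) cube([1286, 953, 49]);
translate([454, 379, 0]) cube([76, 76, 637]);
translate([1574, 379, 0]) cube([76, 76, 637]);
translate([454, 1166, 0]) cube([76, 76, 637]);
translate([1574, 1166, 0]) cube([76, 76, 637]);


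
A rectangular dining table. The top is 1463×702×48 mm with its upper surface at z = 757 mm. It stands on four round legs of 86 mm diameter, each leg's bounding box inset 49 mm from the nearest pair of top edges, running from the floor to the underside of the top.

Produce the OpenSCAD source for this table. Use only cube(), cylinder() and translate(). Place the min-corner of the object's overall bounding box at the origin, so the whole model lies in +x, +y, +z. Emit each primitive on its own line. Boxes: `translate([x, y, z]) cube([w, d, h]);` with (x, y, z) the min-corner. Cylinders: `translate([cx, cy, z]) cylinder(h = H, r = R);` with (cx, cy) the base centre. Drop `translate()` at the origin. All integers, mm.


// leg_h = 757 - 48 = 709
translate([0, 0, 709]) cube([1463, 702, 48]);
translate([92, 92, 0]) cylinder(h = 709, r = 43);
translate([1371, 92, 0]) cylinder(h = 709, r = 43);
translate([92, 610, 0]) cylinder(h = 709, r = 43);
translate([1371, 610, 0]) cylinder(h = 709, r = 43);


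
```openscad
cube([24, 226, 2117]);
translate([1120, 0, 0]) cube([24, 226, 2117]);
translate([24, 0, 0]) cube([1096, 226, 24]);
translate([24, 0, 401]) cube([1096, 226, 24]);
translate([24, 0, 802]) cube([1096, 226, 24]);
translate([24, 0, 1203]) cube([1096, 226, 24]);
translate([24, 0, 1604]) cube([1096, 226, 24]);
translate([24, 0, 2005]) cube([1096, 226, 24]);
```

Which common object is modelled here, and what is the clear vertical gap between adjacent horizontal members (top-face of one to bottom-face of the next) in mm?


A bookshelf. The clear shelf gap is 377 mm.

Two tall side panels with 6 horizontal boards between them — a bookshelf. The first two shelf undersides are at z = 0 and z = 401; with shelf thickness 24, the clear gap is 401 − 0 − 24 = 377 mm.


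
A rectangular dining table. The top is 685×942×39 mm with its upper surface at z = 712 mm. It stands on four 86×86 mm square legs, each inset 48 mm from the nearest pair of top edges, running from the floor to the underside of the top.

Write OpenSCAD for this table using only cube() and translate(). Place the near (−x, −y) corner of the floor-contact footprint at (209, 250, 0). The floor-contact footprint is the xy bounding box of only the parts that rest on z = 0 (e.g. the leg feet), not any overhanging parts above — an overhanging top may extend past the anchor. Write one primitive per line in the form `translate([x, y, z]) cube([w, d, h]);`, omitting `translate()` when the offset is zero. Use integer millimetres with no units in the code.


translate([161, 202, 673]) cube([685, 942, 39]);
translate([209, 250, 0]) cube([86, 86, 673]);
translate([712, 250, 0]) cube([86, 86, 673]);
translate([209, 1010, 0]) cube([86, 86, 673]);
translate([712, 1010, 0]) cube([86, 86, 673]);


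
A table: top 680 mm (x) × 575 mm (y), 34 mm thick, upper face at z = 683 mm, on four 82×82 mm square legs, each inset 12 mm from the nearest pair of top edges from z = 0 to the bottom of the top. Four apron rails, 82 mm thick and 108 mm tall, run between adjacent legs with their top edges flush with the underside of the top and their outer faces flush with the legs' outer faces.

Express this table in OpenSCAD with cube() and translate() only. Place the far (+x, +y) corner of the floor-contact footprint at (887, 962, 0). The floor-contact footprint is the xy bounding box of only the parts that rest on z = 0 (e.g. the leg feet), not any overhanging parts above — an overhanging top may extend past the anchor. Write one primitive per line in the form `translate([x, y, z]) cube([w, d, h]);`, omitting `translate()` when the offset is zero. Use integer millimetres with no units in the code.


// leg_h = 683 - 34 = 649
// apron z = 649 - 108 = 541
translate([219, 399, 649]) cube([680, 575, 34]);
translate([231, 411, 0]) cube([82, 82, 649]);
translate([805, 411, 0]) cube([82, 82, 649]);
translate([231, 880, 0]) cube([82, 82, 649]);
translate([805, 880, 0]) cube([82, 82, 649]);
translate([313, 411, 541]) cube([492, 82, 108]);
translate([313, 880, 541]) cube([492, 82, 108]);
translate([231, 493, 541]) cube([82, 387, 108]);
translate([805, 493, 541]) cube([82, 387, 108]);


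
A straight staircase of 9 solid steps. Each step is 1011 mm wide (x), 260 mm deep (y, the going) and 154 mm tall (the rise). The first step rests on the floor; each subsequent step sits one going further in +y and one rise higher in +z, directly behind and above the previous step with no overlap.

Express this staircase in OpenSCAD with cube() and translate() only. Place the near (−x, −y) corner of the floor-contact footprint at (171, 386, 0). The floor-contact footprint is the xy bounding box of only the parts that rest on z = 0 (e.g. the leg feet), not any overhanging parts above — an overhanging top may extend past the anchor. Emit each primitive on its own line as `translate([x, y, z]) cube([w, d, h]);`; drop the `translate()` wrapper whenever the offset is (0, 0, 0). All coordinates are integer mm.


translate([171, 386, 0]) cube([1011, 260, 154]);
translate([171, 646, 154]) cube([1011, 260, 154]);
translate([171, 906, 308]) cube([1011, 260, 154]);
translate([171, 1166, 462]) cube([1011, 260, 154]);
translate([171, 1426, 616]) cube([1011, 260, 154]);
translate([171, 1686, 770]) cube([1011, 260, 154]);
translate([171, 1946, 924]) cube([1011, 260, 154]);
translate([171, 2206, 1078]) cube([1011, 260, 154]);
translate([171, 2466, 1232]) cube([1011, 260, 154]);


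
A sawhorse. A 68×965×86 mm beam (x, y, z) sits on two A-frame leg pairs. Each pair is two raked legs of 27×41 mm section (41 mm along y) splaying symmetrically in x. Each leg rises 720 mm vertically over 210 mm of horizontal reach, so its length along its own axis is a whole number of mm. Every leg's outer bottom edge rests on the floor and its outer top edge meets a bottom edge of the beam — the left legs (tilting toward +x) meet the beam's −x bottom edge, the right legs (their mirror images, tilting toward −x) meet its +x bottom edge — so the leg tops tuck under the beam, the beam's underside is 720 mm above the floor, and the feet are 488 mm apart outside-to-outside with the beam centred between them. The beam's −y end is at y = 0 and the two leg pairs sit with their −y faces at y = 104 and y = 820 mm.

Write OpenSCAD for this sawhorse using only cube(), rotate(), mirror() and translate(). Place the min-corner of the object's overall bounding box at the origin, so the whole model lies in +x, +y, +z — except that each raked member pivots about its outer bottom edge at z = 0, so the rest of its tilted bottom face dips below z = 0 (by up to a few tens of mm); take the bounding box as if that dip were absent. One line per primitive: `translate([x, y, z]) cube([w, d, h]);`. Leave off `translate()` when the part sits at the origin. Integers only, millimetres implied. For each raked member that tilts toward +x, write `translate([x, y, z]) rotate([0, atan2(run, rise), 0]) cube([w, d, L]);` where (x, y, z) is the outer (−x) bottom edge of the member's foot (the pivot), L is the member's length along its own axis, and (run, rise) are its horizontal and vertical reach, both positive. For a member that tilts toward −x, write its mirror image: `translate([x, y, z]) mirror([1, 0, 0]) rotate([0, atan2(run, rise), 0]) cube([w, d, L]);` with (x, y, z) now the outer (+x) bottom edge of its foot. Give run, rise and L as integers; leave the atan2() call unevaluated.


translate([210, 0, 720]) cube([68, 965, 86]);
translate([0, 104, 0]) rotate([0, atan2(210, 720), 0]) cube([27, 41, 750]);
translate([488, 104, 0]) mirror([1, 0, 0]) rotate([0, atan2(210, 720), 0]) cube([27, 41, 750]);
translate([0, 820, 0]) rotate([0, atan2(210, 720), 0]) cube([27, 41, 750]);
translate([488, 820, 0]) mirror([1, 0, 0]) rotate([0, atan2(210, 720), 0]) cube([27, 41, 750]);


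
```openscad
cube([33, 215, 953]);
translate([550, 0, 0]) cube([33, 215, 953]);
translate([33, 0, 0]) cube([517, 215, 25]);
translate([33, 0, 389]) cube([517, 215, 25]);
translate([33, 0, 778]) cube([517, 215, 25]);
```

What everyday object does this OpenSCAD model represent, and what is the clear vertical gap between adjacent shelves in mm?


A bookshelf. The clear shelf gap is 364 mm.

Two tall side panels with 3 horizontal boards between them — a bookshelf. The first two shelf undersides are at z = 0 and z = 389; with shelf thickness 25, the clear gap is 389 − 0 − 25 = 364 mm.


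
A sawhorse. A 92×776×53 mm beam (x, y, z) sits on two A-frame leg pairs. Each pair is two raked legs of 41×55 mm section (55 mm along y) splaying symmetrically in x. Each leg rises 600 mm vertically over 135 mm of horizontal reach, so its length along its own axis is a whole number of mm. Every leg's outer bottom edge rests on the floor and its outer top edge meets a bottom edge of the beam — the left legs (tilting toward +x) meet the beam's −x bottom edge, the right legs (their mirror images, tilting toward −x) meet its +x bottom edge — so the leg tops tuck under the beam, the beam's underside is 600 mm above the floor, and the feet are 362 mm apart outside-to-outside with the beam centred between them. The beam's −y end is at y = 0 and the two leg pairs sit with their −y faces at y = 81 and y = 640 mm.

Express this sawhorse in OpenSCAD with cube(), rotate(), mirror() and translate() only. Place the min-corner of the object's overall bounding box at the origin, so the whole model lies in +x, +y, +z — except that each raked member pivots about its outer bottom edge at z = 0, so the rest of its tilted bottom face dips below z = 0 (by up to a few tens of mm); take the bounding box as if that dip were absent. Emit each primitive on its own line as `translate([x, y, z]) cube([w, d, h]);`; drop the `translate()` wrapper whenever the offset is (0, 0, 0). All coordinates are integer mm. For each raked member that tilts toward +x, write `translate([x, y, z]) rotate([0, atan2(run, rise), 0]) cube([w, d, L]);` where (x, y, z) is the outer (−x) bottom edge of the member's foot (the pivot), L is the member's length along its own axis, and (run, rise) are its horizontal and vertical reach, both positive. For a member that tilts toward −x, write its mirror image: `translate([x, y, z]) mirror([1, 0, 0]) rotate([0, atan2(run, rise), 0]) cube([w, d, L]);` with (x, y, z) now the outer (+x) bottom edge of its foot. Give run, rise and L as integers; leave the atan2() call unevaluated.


translate([135, 0, 600]) cube([92, 776, 53]);
translate([0, 81, 0]) rotate([0, atan2(135, 600), 0]) cube([41, 55, 615]);
translate([362, 81, 0]) mirror([1, 0, 0]) rotate([0, atan2(135, 600), 0]) cube([41, 55, 615]);
translate([0, 640, 0]) rotate([0, atan2(135, 600), 0]) cube([41, 55, 615]);
translate([362, 640, 0]) mirror([1, 0, 0]) rotate([0, atan2(135, 600), 0]) cube([41, 55, 615]);


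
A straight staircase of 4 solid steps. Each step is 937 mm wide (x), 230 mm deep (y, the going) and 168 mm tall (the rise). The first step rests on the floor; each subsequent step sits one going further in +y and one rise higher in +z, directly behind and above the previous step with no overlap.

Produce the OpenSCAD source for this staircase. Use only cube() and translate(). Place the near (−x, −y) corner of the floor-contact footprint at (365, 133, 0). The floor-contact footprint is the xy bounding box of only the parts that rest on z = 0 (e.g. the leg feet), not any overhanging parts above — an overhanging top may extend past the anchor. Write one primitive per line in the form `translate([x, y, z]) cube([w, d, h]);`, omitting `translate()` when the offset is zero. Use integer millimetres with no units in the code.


translate([365, 133, 0]) cube([937, 230, 168]);
translate([365, 363, 168]) cube([937, 230, 168]);
translate([365, 593, 336]) cube([937, 230, 168]);
translate([365, 823, 504]) cube([937, 230, 168]);


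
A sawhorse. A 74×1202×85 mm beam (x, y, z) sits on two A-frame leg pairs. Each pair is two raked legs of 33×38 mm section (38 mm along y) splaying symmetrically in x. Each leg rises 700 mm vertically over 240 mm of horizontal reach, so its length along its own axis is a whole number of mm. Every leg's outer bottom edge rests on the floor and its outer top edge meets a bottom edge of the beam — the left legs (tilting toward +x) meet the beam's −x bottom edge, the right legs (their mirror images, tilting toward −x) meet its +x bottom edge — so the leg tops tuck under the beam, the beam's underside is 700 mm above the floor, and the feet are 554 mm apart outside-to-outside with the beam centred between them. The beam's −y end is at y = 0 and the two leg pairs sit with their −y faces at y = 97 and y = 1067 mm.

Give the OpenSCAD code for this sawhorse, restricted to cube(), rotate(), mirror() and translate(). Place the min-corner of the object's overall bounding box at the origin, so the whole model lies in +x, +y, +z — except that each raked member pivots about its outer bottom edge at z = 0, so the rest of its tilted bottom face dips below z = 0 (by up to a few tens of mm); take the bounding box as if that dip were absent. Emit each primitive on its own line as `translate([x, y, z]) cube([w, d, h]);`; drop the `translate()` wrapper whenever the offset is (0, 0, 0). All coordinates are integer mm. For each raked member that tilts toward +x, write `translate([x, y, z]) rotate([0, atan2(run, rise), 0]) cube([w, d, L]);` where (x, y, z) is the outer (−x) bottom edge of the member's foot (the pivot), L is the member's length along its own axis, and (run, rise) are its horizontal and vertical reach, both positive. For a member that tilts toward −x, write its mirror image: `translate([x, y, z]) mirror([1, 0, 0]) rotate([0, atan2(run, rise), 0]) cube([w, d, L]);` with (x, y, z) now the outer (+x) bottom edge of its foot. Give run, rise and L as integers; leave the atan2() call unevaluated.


// leg length = √(240² + 700²) = 740
// right-leg outer foot x = 2·240 + 74 = 554
// beam min-corner = (240, 0, 700)
translate([240, 0, 700]) cube([74, 1202, 85]);
translate([0, 97, 0]) rotate([0, atan2(240, 700), 0]) cube([33, 38, 740]);
translate([554, 97, 0]) mirror([1, 0, 0]) rotate([0, atan2(240, 700), 0]) cube([33, 38, 740]);
translate([0, 1067, 0]) rotate([0, atan2(240, 700), 0]) cube([33, 38, 740]);
translate([554, 1067, 0]) mirror([1, 0, 0]) rotate([0, atan2(240, 700), 0]) cube([33, 38, 740]);


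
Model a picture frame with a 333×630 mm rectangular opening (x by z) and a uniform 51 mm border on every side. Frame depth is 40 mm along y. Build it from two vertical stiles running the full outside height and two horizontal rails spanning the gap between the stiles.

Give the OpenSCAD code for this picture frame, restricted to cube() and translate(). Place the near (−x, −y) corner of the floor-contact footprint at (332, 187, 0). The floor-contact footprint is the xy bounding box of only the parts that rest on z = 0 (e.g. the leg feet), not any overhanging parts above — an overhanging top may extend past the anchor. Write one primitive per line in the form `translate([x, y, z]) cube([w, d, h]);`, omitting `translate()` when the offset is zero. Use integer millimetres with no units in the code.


translate([332, 187, 0]) cube([51, 40, 732]);
translate([716, 187, 0]) cube([51, 40, 732]);
translate([383, 187, 0]) cube([333, 40, 51]);
translate([383, 187, 681]) cube([333, 40, 51]);


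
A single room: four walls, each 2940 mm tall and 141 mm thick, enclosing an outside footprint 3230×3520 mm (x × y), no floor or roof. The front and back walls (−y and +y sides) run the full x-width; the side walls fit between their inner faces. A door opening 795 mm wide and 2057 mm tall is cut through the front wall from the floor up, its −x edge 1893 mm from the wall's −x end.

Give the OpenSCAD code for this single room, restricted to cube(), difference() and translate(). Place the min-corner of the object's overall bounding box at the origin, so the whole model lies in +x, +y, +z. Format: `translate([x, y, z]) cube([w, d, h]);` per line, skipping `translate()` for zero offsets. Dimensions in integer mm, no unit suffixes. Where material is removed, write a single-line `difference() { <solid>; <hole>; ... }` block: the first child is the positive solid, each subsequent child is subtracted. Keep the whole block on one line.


difference() { cube([3230, 141, 2940]); translate([1893, 0, 0]) cube([795, 141, 2057]); }
translate([0, 3379, 0]) cube([3230, 141, 2940]);
translate([0, 141, 0]) cube([141, 3238, 2940]);
translate([3089, 141, 0]) cube([141, 3238, 2940]);


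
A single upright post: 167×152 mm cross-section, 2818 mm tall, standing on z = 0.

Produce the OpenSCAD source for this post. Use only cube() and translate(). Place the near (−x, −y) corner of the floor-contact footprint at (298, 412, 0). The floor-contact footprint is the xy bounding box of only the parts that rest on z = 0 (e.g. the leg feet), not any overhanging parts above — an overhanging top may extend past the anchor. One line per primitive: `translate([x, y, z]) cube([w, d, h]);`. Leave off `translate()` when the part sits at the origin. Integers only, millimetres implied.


translate([298, 412, 0]) cube([167, 152, 2818]);


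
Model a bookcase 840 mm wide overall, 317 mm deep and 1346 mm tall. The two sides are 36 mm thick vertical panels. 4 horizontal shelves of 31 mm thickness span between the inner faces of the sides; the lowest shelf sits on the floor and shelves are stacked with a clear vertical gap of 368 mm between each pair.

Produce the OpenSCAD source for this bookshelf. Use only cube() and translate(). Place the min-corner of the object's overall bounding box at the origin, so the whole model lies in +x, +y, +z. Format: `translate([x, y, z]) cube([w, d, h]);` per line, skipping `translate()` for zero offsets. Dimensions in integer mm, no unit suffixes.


cube([36, 317, 1346]);
translate([804, 0, 0]) cube([36, 317, 1346]);
translate([36, 0, 0]) cube([768, 317, 31]);
translate([36, 0, 399]) cube([768, 317, 31]);
translate([36, 0, 798]) cube([768, 317, 31]);
translate([36, 0, 1197]) cube([768, 317, 31]);


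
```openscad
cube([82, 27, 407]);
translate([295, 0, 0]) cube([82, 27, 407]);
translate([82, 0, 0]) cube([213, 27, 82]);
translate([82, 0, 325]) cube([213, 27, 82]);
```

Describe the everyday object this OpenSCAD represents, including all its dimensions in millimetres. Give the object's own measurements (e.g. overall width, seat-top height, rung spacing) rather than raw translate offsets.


A rectangular picture frame lying in the x–z plane (depth along y). The opening is 213 mm wide (x) by 243 mm tall (z), surrounded by a border 82 mm wide on all four sides. The frame is 27 mm deep and is made of two full-height vertical stiles with two horizontal rails fitted between them.


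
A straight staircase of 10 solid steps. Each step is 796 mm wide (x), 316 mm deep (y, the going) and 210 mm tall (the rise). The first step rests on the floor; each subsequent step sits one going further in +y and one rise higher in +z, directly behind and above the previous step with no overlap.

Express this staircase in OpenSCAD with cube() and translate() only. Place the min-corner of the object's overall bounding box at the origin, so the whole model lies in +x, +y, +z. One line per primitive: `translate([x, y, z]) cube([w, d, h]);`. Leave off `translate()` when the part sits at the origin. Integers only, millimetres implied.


cube([796, 316, 210]);
translate([0, 316, 210]) cube([796, 316, 210]);
translate([0, 632, 420]) cube([796, 316, 210]);
translate([0, 948, 630]) cube([796, 316, 210]);
translate([0, 1264, 840]) cube([796, 316, 210]);
translate([0, 1580, 1050]) cube([796, 316, 210]);
translate([0, 1896, 1260]) cube([796, 316, 210]);
translate([0, 2212, 1470]) cube([796, 316, 210]);
translate([0, 2528, 1680]) cube([796, 316, 210]);
translate([0, 2844, 1890]) cube([796, 316, 210]);


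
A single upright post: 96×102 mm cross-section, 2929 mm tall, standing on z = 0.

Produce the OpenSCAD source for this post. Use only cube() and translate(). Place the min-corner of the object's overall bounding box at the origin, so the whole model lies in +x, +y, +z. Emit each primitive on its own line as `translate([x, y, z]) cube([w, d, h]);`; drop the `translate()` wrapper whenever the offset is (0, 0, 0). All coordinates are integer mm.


cube([96, 102, 2929]);


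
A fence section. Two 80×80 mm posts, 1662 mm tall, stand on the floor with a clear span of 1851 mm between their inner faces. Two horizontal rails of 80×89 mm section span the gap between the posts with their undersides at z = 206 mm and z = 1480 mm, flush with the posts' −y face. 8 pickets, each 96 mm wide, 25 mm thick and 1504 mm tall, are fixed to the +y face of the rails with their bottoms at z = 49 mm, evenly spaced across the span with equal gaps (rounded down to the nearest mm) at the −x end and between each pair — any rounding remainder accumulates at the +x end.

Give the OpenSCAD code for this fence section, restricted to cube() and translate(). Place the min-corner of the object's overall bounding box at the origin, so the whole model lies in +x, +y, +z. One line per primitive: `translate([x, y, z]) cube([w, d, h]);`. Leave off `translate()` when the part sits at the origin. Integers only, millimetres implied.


cube([80, 80, 1662]);
translate([1931, 0, 0]) cube([80, 80, 1662]);
translate([80, 0, 206]) cube([1851, 80, 89]);
translate([80, 0, 1480]) cube([1851, 80, 89]);
translate([200, 80, 49]) cube([96, 25, 1504]);
translate([416, 80, 49]) cube([96, 25, 1504]);
translate([632, 80, 49]) cube([96, 25, 1504]);
translate([848, 80, 49]) cube([96, 25, 1504]);
translate([1064, 80, 49]) cube([96, 25, 1504]);
translate([1280, 80, 49]) cube([96, 25, 1504]);
translate([1496, 80, 49]) cube([96, 25, 1504]);
translate([1712, 80, 49]) cube([96, 25, 1504]);


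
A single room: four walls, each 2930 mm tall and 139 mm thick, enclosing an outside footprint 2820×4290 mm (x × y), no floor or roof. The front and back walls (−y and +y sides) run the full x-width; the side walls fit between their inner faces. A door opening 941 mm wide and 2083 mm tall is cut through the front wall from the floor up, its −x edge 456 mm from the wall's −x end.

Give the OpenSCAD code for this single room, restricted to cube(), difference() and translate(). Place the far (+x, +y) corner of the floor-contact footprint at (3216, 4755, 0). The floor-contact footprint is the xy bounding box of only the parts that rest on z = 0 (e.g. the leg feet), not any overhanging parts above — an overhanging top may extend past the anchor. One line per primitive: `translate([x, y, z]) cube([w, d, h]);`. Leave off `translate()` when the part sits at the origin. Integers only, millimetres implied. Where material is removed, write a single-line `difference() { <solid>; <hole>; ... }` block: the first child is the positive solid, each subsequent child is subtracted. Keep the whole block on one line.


difference() { translate([396, 465, 0]) cube([2820, 139, 2930]); translate([852, 465, 0]) cube([941, 139, 2083]); }
translate([396, 4616, 0]) cube([2820, 139, 2930]);
translate([396, 604, 0]) cube([139, 4012, 2930]);
translate([3077, 604, 0]) cube([139, 4012, 2930]);


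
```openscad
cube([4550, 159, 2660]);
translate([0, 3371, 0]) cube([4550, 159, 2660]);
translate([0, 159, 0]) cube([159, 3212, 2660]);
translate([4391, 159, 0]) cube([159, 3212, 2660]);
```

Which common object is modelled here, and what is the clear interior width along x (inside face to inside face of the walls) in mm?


A house (or room) frame. The interior width is 4232 mm.

Four 2660 mm walls enclosing a rectangle with no floor or roof — a room or house frame. Outside width is 4550 mm and wall thickness is 159 mm, so the interior width is 4550 − 2 × 159 = 4232 mm.


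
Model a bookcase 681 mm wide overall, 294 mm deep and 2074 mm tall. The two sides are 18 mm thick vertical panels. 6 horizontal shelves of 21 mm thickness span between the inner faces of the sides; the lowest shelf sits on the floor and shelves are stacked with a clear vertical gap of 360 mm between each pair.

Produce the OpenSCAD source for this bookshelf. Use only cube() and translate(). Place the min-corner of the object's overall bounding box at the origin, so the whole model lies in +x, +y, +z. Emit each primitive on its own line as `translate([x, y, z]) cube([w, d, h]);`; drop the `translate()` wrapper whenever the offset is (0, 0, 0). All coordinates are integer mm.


cube([18, 294, 2074]);
translate([663, 0, 0]) cube([18, 294, 2074]);
translate([18, 0, 0]) cube([645, 294, 21]);
translate([18, 0, 381]) cube([645, 294, 21]);
translate([18, 0, 762]) cube([645, 294, 21]);
translate([18, 0, 1143]) cube([645, 294, 21]);
translate([18, 0, 1524]) cube([645, 294, 21]);
translate([18, 0, 1905]) cube([645, 294, 21]);


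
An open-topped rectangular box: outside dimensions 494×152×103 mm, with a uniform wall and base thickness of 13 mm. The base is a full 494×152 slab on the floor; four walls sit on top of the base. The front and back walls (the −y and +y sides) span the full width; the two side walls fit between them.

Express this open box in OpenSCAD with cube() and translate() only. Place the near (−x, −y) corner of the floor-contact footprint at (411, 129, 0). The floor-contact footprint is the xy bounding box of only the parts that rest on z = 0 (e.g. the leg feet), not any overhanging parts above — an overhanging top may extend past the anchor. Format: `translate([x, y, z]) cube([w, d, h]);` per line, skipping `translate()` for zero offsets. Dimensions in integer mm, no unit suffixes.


translate([411, 129, 0]) cube([494, 152, 13]);
translate([411, 129, 13]) cube([494, 13, 90]);
translate([411, 268, 13]) cube([494, 13, 90]);
translate([411, 142, 13]) cube([13, 126, 90]);
translate([892, 142, 13]) cube([13, 126, 90]);


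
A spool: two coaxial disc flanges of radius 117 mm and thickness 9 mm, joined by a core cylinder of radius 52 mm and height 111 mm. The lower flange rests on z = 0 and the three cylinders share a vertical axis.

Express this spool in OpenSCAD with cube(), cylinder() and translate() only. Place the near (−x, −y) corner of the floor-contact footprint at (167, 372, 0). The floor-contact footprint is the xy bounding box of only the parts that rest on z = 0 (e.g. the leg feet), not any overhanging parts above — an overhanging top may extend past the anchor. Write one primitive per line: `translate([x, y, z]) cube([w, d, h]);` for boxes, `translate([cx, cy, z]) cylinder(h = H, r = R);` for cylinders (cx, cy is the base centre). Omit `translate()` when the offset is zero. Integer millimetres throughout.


translate([284, 489, 0]) cylinder(h = 9, r = 117);
translate([284, 489, 9]) cylinder(h = 111, r = 52);
translate([284, 489, 120]) cylinder(h = 9, r = 117);


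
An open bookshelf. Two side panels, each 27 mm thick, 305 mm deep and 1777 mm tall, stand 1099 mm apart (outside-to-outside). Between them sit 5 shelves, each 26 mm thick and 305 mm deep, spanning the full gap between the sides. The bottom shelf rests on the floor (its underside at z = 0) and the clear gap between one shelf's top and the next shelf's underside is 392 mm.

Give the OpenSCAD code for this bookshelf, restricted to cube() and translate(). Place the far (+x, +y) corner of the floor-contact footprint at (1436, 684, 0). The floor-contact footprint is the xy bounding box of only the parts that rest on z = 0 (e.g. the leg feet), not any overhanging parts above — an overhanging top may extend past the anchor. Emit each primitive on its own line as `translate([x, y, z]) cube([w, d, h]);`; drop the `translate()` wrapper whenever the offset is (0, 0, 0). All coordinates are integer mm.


translate([337, 379, 0]) cube([27, 305, 1777]);
translate([1409, 379, 0]) cube([27, 305, 1777]);
translate([364, 379, 0]) cube([1045, 305, 26]);
translate([364, 379, 418]) cube([1045, 305, 26]);
translate([364, 379, 836]) cube([1045, 305, 26]);
translate([364, 379, 1254]) cube([1045, 305, 26]);
translate([364, 379, 1672]) cube([1045, 305, 26]);


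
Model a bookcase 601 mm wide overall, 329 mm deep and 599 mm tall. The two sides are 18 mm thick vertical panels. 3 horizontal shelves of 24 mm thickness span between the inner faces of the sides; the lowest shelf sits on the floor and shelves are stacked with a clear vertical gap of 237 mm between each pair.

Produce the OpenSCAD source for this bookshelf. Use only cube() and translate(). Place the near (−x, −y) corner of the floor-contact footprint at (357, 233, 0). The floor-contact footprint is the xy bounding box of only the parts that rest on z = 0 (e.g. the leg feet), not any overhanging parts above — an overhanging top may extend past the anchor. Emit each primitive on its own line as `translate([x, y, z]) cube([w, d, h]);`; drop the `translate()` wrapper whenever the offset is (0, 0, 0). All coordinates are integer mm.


translate([357, 233, 0]) cube([18, 329, 599]);
translate([940, 233, 0]) cube([18, 329, 599]);
translate([375, 233, 0]) cube([565, 329, 24]);
translate([375, 233, 261]) cube([565, 329, 24]);
translate([375, 233, 522]) cube([565, 329, 24]);


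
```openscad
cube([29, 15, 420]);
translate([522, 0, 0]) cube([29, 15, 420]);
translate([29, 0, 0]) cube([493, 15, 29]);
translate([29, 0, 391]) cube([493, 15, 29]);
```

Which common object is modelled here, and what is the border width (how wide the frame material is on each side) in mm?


A picture frame. The border width is 29 mm.

Four thin pieces enclosing a rectangular opening — a picture frame. The two full-height stiles are 420 mm tall; the top rail sits at z = 391 and is 29 mm tall, so the border above the opening is 420 − 391 = 29 mm, matching the stile x-width.


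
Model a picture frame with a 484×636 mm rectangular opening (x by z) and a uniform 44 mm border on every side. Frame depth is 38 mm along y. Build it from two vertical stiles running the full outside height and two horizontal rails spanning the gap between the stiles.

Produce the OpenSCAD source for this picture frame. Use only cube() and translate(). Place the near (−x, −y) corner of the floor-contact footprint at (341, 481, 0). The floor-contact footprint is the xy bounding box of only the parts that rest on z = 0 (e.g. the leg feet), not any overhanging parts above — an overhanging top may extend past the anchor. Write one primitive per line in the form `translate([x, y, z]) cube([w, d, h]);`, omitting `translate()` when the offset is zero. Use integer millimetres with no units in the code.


translate([341, 481, 0]) cube([44, 38, 724]);
translate([869, 481, 0]) cube([44, 38, 724]);
translate([385, 481, 0]) cube([484, 38, 44]);
translate([385, 481, 680]) cube([484, 38, 44]);


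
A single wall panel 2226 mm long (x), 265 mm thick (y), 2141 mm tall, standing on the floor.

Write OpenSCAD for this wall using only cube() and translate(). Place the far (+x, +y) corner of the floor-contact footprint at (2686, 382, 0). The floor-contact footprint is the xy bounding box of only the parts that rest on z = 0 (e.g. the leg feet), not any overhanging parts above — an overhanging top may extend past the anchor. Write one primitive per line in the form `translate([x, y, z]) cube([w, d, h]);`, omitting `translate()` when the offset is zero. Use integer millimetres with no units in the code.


translate([460, 117, 0]) cube([2226, 265, 2141]);


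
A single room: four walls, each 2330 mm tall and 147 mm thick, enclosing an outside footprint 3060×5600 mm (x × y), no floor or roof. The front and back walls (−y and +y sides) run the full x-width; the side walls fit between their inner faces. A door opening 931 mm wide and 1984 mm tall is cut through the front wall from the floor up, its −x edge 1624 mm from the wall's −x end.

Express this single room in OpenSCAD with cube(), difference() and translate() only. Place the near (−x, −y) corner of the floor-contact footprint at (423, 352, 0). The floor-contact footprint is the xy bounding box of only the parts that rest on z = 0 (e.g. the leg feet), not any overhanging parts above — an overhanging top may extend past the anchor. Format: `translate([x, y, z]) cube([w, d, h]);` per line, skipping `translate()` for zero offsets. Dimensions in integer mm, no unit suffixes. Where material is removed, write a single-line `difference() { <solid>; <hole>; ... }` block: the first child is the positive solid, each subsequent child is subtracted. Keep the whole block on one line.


difference() { translate([423, 352, 0]) cube([3060, 147, 2330]); translate([2047, 352, 0]) cube([931, 147, 1984]); }
translate([423, 5805, 0]) cube([3060, 147, 2330]);
translate([423, 499, 0]) cube([147, 5306, 2330]);
translate([3336, 499, 0]) cube([147, 5306, 2330]);


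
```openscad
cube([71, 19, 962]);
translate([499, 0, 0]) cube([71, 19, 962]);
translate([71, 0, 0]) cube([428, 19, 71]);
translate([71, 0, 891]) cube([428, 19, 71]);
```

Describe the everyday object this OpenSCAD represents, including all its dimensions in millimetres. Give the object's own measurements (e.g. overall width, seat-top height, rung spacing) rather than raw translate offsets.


A rectangular picture frame lying in the x–z plane (depth along y). The opening is 428 mm wide (x) by 820 mm tall (z), surrounded by a border 71 mm wide on all four sides. The frame is 19 mm deep and is made of two full-height vertical stiles with two horizontal rails fitted between them.


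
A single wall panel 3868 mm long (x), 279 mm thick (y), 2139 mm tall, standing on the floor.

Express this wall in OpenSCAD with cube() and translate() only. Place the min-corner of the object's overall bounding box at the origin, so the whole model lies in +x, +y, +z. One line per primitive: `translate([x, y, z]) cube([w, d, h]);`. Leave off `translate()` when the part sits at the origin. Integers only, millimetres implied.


cube([3868, 279, 2139]);


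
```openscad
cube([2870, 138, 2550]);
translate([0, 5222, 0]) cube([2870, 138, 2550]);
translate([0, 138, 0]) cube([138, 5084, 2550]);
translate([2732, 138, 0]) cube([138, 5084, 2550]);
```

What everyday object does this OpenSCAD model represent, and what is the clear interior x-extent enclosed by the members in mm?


A house (or room) frame. The interior width is 2594 mm.

Four 2550 mm walls enclosing a rectangle with no floor or roof — a room or house frame. Outside width is 2870 mm and wall thickness is 138 mm, so the interior width is 2870 − 2 × 138 = 2594 mm.


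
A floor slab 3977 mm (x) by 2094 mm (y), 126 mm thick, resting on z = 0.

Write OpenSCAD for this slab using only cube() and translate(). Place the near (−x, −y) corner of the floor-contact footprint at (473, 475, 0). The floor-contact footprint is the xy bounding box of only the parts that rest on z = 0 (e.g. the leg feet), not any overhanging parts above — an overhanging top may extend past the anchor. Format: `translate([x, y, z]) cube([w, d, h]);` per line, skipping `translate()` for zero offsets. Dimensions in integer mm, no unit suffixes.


translate([473, 475, 0]) cube([3977, 2094, 126]);


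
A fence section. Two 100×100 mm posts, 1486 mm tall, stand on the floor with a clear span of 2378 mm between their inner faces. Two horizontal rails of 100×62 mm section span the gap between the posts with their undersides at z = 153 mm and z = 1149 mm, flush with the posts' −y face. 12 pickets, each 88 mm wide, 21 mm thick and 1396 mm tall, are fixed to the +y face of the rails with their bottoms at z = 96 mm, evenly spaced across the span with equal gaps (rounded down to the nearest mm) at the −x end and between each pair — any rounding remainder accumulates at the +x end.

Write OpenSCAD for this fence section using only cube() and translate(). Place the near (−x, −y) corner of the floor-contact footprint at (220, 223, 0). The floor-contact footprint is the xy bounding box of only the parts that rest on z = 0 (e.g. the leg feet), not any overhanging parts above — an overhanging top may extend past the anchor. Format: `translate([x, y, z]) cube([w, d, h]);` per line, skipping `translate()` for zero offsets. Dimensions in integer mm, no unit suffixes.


translate([220, 223, 0]) cube([100, 100, 1486]);
translate([2698, 223, 0]) cube([100, 100, 1486]);
translate([320, 223, 153]) cube([2378, 100, 62]);
translate([320, 223, 1149]) cube([2378, 100, 62]);
translate([421, 323, 96]) cube([88, 21, 1396]);
translate([610, 323, 96]) cube([88, 21, 1396]);
translate([799, 323, 96]) cube([88, 21, 1396]);
translate([988, 323, 96]) cube([88, 21, 1396]);
translate([1177, 323, 96]) cube([88, 21, 1396]);
translate([1366, 323, 96]) cube([88, 21, 1396]);
translate([1555, 323, 96]) cube([88, 21, 1396]);
translate([1744, 323, 96]) cube([88, 21, 1396]);
translate([1933, 323, 96]) cube([88, 21, 1396]);
translate([2122, 323, 96]) cube([88, 21, 1396]);
translate([2311, 323, 96]) cube([88, 21, 1396]);
translate([2500, 323, 96]) cube([88, 21, 1396]);


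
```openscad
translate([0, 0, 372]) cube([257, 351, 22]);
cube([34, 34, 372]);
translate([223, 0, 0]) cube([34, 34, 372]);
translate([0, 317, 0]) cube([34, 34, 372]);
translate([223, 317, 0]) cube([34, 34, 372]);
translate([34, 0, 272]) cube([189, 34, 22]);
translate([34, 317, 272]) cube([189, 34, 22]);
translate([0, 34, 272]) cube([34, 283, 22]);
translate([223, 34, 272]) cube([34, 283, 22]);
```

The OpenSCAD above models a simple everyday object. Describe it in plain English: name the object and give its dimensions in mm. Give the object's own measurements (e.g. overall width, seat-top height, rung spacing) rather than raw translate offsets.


A simple wooden stool: a rectangular seat 257 mm (x) by 351 mm (y), 22 mm thick, top face at z = 394 mm, on four square legs, each 34×34 mm in cross-section. The legs rest on z = 0, each flush with a corner of the seat. Four stretchers, 34 mm wide and 22 mm tall, connect adjacent legs with their undersides at z = 272 mm, each running between the inner faces of the legs it joins and aligned with the legs' outer faces on the other axis.


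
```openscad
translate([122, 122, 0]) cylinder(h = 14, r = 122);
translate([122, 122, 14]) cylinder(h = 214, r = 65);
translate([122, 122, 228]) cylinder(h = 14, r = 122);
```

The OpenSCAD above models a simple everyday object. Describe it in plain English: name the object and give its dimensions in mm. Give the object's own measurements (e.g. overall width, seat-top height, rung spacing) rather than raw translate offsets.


A spool: two coaxial disc flanges of radius 122 mm and thickness 14 mm, joined by a core cylinder of radius 65 mm and height 214 mm. The lower flange rests on z = 0 and the three cylinders share a vertical axis.
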